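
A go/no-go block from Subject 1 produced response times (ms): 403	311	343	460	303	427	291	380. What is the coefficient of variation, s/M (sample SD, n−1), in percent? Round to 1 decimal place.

n = 8, Σ = 2918, M = 364.7500
Σ(x−M)² = 27257.500; s = √(27257.500/7) = 62.4014
CV = 62.4014 / 364.7500 = 0.17108 = 17.108%

17.1%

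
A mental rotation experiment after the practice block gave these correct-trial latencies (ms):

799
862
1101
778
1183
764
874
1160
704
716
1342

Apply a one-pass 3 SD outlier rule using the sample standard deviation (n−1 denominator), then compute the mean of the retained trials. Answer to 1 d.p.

934.8 ms

n = 11, ΣRT = 10283, M = 934.818
Σ(x−M)² = 488091.64; s = √(488091.64/10) = 220.928
Cutoffs: 934.818 ± 3·220.928 → [272.0, 1597.6]
No RTs fall outside the cutoffs; all 11 retained. Mean = 10283/11 = 934.818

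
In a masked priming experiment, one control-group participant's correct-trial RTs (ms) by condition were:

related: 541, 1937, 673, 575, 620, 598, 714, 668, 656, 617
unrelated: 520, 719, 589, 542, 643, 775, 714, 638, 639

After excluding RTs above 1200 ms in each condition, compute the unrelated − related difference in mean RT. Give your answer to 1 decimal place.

13.0 ms

related: exclude 1937
M(related) = 5662/9 = 629.111
M(unrelated) = 5779/9 = 642.111
Difference = 642.111 − 629.111 = 13.000 ms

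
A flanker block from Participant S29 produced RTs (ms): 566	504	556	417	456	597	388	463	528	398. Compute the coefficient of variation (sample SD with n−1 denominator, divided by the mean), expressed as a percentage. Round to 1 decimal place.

15.2%

n = 10, Σ = 4873, M = 487.3000
Σ(x−M)² = 49230.100; s = √(49230.100/9) = 73.9595
CV = 73.9595 / 487.3000 = 0.15177 = 15.177%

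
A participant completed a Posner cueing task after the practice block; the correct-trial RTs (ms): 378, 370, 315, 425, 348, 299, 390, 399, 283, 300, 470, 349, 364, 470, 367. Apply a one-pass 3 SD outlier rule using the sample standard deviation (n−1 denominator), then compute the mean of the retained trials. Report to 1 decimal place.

368.5 ms

n = 15, ΣRT = 5527, M = 368.467
Σ(x−M)² = 45799.73; s = √(45799.73/14) = 57.196
Cutoffs: 368.467 ± 3·57.196 → [196.9, 540.1]
No RTs fall outside the cutoffs; all 15 retained. Mean = 5527/15 = 368.467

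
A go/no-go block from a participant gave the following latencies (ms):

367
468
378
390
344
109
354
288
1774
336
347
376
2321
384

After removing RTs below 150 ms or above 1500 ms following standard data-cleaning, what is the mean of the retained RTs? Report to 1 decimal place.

Excluded: 109, 1774, 2321
Retained (n=11): Σ = 4032
Mean = 4032/11 = 366.5455

366.5 ms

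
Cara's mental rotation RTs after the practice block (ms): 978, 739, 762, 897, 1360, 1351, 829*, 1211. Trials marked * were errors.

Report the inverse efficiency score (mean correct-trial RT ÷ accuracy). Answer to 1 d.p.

1191.5 ms

Correct trials (n=7): 978, 739, 762, 897, 1360, 1351, 1211
Mean correct RT = 7298/7 = 1042.5714 ms
Proportion correct = 7/8
IES = 1042.5714 / (7/8) = 1191.510 ms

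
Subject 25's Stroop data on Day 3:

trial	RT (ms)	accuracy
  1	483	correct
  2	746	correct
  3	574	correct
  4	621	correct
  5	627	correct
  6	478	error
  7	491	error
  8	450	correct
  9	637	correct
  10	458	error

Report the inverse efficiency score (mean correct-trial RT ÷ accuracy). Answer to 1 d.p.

Correct trials (n=7): 483, 746, 574, 621, 627, 450, 637
Mean correct RT = 4138/7 = 591.1429 ms
Proportion correct = 7/10
IES = 591.1429 / (7/10) = 844.490 ms

844.5 ms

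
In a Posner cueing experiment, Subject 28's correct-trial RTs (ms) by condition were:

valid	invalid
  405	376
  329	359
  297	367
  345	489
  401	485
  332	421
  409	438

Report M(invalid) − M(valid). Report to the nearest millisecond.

60 ms

M(valid) = 2518/7 = 359.714
M(invalid) = 2935/7 = 419.286
Difference = 419.286 − 359.714 = 59.571 ms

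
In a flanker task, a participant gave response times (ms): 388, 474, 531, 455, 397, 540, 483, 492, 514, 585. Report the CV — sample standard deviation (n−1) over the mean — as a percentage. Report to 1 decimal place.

12.7%

n = 10, Σ = 4859, M = 485.9000
Σ(x−M)² = 34200.900; s = √(34200.900/9) = 61.6450
CV = 61.6450 / 485.9000 = 0.12687 = 12.687%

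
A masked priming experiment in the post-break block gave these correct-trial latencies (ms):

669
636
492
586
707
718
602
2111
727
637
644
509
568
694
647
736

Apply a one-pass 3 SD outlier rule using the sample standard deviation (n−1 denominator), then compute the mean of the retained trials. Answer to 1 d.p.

638.1 ms

n = 16, ΣRT = 11683, M = 730.188
Σ(x−M)² = 2113514.44; s = √(2113514.44/15) = 375.368
Cutoffs: 730.188 ± 3·375.368 → [-395.9, 1856.3]
Outside: 2111 → excluded.
Retained (n=15): Σ = 9572, mean = 9572/15 = 638.133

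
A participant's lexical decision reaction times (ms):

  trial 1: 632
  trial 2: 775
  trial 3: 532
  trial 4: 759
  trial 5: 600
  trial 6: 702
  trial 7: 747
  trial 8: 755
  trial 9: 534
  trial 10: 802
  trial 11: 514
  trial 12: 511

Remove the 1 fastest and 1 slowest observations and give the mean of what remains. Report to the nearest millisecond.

655 ms

Sorted: 511, 514, 532, 534, 600, 632, 702, 747, 755, 759, 775, 802
Drop lowest 1 (511) and highest 1 (802)
Remaining (n=10): Σ = 6550, mean = 6550/10 = 655.000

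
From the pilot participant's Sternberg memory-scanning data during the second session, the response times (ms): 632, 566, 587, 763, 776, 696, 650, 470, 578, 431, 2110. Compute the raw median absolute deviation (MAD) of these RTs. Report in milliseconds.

Sorted: 431, 470, 566, 578, 587, 632, 650, 696, 763, 776, 2110 → median = 632
|x − 632|: 0, 66, 45, 131, 144, 64, 18, 162, 54, 201, 1478
Sorted deviations: 0, 18, 45, 54, 64, 66, 131, 144, 162, 201, 1478 → MAD = 66

66 ms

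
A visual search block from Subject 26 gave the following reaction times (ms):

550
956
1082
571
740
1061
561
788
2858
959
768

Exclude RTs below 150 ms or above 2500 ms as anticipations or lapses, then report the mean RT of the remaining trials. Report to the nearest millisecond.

804 ms

Excluded: 2858
Retained (n=10): Σ = 8036
Mean = 8036/10 = 803.6000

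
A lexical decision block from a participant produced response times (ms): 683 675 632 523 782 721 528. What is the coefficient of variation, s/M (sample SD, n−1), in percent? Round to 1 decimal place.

14.8%

n = 7, Σ = 4544, M = 649.1429
Σ(x−M)² = 55510.857; s = √(55510.857/6) = 96.1863
CV = 96.1863 / 649.1429 = 0.14817 = 14.817%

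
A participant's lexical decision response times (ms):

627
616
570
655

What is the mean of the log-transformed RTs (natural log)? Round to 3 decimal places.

6.424

ln(RT): 6.4409, 6.4232, 6.3456, 6.4846
Σ ln(RT) = 25.6945
Mean = 25.6945/4 = 6.42362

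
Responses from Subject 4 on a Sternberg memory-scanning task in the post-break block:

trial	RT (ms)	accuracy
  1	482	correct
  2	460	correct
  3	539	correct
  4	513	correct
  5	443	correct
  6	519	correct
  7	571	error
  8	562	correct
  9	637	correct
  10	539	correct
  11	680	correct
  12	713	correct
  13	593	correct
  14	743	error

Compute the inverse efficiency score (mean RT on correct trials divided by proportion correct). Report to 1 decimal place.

649.4 ms

Correct trials (n=12): 482, 460, 539, 513, 443, 519, 562, 637, 539, 680, 713, 593
Mean correct RT = 6680/12 = 556.6667 ms
Proportion correct = 12/14
IES = 556.6667 / (12/14) = 649.444 ms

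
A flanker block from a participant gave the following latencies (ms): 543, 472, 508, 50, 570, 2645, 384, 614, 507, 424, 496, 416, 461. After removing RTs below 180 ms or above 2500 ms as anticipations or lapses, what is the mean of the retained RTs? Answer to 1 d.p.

Excluded: 50, 2645
Retained (n=11): Σ = 5395
Mean = 5395/11 = 490.4545

490.5 ms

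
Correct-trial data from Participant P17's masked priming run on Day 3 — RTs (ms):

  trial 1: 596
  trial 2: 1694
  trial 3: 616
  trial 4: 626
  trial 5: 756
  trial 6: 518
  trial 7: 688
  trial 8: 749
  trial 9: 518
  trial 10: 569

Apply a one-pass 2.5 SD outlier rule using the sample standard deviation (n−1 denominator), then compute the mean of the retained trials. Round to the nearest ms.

n = 10, ΣRT = 7330, M = 733.000
Σ(x−M)² = 1089584.00; s = √(1089584.00/9) = 347.944
Cutoffs: 733.000 ± 2.5·347.944 → [-136.9, 1602.9]
Outside: 1694 → excluded.
Retained (n=9): Σ = 5636, mean = 5636/9 = 626.222

626 ms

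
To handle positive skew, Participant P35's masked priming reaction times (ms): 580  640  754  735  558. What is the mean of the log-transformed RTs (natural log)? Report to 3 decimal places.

ln(RT): 6.3630, 6.4615, 6.6254, 6.5999, 6.3244
Σ ln(RT) = 32.3741
Mean = 32.3741/5 = 6.47482

6.475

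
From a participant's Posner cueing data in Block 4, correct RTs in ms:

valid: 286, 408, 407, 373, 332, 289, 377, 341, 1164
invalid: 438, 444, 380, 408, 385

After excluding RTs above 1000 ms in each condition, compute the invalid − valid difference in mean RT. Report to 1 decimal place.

59.4 ms

valid: exclude 1164
M(valid) = 2813/8 = 351.625
M(invalid) = 2055/5 = 411.000
Difference = 411.000 − 351.625 = 59.375 ms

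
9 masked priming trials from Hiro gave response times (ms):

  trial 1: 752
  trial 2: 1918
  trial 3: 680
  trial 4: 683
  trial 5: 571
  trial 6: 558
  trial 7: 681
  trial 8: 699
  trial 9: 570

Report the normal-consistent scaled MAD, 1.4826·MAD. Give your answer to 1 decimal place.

105.3 ms

Sorted: 558, 570, 571, 680, 681, 683, 699, 752, 1918 → median = 681
|x − 681| sorted: 0, 1, 2, 18, 71, 110, 111, 123, 1237 → MAD = 71
Robust SD ≈ 1.4826 × 71 = 105.265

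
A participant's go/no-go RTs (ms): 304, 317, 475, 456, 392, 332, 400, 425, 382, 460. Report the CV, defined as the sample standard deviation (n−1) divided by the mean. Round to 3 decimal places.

0.155

n = 10, Σ = 3943, M = 394.3000
Σ(x−M)² = 33778.100; s = √(33778.100/9) = 61.2627
CV = 61.2627 / 394.3000 = 0.15537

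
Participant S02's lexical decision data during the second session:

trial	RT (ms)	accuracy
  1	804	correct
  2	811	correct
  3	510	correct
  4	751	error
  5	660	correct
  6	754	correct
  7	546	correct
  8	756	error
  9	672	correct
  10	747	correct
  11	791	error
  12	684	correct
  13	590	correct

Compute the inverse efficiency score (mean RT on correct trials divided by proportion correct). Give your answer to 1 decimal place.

Correct trials (n=10): 804, 811, 510, 660, 754, 546, 672, 747, 684, 590
Mean correct RT = 6778/10 = 677.8000 ms
Proportion correct = 10/13
IES = 677.8000 / (10/13) = 881.140 ms

881.1 ms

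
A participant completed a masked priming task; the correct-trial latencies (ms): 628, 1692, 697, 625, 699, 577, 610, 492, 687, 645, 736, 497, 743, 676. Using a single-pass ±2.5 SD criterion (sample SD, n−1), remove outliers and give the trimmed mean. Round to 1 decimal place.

n = 14, ΣRT = 10004, M = 714.571
Σ(x−M)² = 1106527.43; s = √(1106527.43/13) = 291.749
Cutoffs: 714.571 ± 2.5·291.749 → [-14.8, 1443.9]
Outside: 1692 → excluded.
Retained (n=13): Σ = 8312, mean = 8312/13 = 639.385

639.4 ms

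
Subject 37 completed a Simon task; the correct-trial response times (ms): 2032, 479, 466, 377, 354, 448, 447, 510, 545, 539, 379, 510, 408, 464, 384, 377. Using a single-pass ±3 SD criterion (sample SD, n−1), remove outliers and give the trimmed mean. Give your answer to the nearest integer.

n = 16, ΣRT = 8719, M = 544.938
Σ(x−M)² = 2415000.94; s = √(2415000.94/15) = 401.248
Cutoffs: 544.938 ± 3·401.248 → [-658.8, 1748.7]
Outside: 2032 → excluded.
Retained (n=15): Σ = 6687, mean = 6687/15 = 445.800

446 ms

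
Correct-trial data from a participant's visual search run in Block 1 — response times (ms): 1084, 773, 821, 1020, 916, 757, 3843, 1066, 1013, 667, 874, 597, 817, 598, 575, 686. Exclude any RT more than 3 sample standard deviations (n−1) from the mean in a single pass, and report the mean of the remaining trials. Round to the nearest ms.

n = 16, ΣRT = 16107, M = 1006.688
Σ(x−M)² = 9007077.44; s = √(9007077.44/15) = 774.901
Cutoffs: 1006.688 ± 3·774.901 → [-1318.0, 3331.4]
Outside: 3843 → excluded.
Retained (n=15): Σ = 12264, mean = 12264/15 = 817.600

818 ms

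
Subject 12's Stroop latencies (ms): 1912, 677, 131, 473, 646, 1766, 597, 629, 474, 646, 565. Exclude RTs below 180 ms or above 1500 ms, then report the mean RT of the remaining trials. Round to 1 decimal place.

Excluded: 131, 1766, 1912
Retained (n=8): Σ = 4707
Mean = 4707/8 = 588.3750

588.4 ms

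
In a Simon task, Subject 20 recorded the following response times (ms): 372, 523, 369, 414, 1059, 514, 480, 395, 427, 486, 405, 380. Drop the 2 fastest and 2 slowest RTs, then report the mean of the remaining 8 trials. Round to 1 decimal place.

437.6 ms

Sorted: 369, 372, 380, 395, 405, 414, 427, 480, 486, 514, 523, 1059
Drop lowest 2 (369, 372) and highest 2 (523, 1059)
Remaining (n=8): Σ = 3501, mean = 3501/8 = 437.625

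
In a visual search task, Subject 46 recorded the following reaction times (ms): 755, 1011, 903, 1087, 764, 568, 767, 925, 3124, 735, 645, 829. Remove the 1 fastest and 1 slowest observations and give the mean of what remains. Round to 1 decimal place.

842.1 ms

Sorted: 568, 645, 735, 755, 764, 767, 829, 903, 925, 1011, 1087, 3124
Drop lowest 1 (568) and highest 1 (3124)
Remaining (n=10): Σ = 8421, mean = 8421/10 = 842.100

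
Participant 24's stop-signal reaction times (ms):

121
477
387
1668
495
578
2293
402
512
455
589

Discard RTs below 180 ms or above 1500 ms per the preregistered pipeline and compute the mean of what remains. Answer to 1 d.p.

486.9 ms

Excluded: 121, 1668, 2293
Retained (n=8): Σ = 3895
Mean = 3895/8 = 486.8750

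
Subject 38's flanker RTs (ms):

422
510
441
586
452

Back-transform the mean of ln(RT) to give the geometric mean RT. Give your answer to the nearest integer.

479 ms

ln(RT): 6.0450, 6.2344, 6.0890, 6.3733, 6.1137
Mean ln(RT) = 30.8555/5 = 6.17109
Geometric mean = exp(6.17109) = 478.71 ms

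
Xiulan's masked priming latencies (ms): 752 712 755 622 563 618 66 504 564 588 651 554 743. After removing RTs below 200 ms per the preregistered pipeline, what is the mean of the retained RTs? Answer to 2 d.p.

Excluded: 66
Retained (n=12): Σ = 7626
Mean = 7626/12 = 635.5000

635.50 ms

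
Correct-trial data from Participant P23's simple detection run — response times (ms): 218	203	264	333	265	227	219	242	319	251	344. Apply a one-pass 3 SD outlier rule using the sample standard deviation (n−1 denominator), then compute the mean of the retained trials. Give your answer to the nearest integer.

262 ms

n = 11, ΣRT = 2885, M = 262.273
Σ(x−M)² = 24038.18; s = √(24038.18/10) = 49.029
Cutoffs: 262.273 ± 3·49.029 → [115.2, 409.4]
No RTs fall outside the cutoffs; all 11 retained. Mean = 2885/11 = 262.273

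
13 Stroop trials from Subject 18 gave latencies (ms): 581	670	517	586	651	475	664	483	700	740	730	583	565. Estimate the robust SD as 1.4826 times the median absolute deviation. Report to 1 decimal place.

115.6 ms

Sorted: 475, 483, 517, 565, 581, 583, 586, 651, 664, 670, 700, 730, 740 → median = 586
|x − 586| sorted: 0, 3, 5, 21, 65, 69, 78, 84, 103, 111, 114, 144, 154 → MAD = 78
Robust SD ≈ 1.4826 × 78 = 115.643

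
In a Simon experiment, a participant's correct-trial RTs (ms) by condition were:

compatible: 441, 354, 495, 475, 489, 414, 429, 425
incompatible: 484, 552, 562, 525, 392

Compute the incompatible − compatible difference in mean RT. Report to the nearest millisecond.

M(compatible) = 3522/8 = 440.250
M(incompatible) = 2515/5 = 503.000
Difference = 503.000 − 440.250 = 62.750 ms

63 ms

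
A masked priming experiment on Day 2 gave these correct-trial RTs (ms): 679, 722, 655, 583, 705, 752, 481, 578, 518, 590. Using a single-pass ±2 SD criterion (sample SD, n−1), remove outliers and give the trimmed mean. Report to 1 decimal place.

626.3 ms

n = 10, ΣRT = 6263, M = 626.300
Σ(x−M)² = 73120.10; s = √(73120.10/9) = 90.136
Cutoffs: 626.300 ± 2·90.136 → [446.0, 806.6]
No RTs fall outside the cutoffs; all 10 retained. Mean = 6263/10 = 626.300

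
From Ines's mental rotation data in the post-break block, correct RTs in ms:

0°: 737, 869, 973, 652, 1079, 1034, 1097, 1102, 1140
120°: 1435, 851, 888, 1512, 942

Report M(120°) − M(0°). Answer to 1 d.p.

M(0°) = 8683/9 = 964.778
M(120°) = 5628/5 = 1125.600
Difference = 1125.600 − 964.778 = 160.822 ms

160.8 ms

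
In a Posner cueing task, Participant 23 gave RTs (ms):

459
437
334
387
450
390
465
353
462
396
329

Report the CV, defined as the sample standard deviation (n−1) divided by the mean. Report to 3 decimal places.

0.128

n = 11, Σ = 4462, M = 405.6364
Σ(x−M)² = 26960.545; s = √(26960.545/10) = 51.9235
CV = 51.9235 / 405.6364 = 0.12801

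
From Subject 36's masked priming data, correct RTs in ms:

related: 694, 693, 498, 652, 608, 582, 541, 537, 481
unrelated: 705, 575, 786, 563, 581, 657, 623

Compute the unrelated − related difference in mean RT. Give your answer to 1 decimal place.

54.1 ms

M(related) = 5286/9 = 587.333
M(unrelated) = 4490/7 = 641.429
Difference = 641.429 − 587.333 = 54.095 ms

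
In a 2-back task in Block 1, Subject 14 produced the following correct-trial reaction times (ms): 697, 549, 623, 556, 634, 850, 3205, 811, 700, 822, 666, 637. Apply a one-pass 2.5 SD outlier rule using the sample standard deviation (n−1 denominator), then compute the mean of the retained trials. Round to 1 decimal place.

n = 12, ΣRT = 10750, M = 895.833
Σ(x−M)² = 5923477.67; s = √(5923477.67/11) = 733.824
Cutoffs: 895.833 ± 2.5·733.824 → [-938.7, 2730.4]
Outside: 3205 → excluded.
Retained (n=11): Σ = 7545, mean = 7545/11 = 685.909

685.9 ms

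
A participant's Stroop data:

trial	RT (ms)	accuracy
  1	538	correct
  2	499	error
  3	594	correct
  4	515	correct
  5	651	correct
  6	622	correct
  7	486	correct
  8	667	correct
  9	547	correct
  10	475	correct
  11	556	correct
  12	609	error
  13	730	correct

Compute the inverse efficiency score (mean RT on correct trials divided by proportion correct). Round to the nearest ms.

Correct trials (n=11): 538, 594, 515, 651, 622, 486, 667, 547, 475, 556, 730
Mean correct RT = 6381/11 = 580.0909 ms
Proportion correct = 11/13
IES = 580.0909 / (11/13) = 685.562 ms

686 ms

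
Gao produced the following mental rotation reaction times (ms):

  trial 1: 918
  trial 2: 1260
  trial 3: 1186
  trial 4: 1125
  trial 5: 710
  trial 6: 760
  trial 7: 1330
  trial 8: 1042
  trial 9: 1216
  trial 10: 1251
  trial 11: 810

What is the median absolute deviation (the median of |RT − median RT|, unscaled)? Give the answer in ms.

Sorted: 710, 760, 810, 918, 1042, 1125, 1186, 1216, 1251, 1260, 1330 → median = 1125
|x − 1125|: 207, 135, 61, 0, 415, 365, 205, 83, 91, 126, 315
Sorted deviations: 0, 61, 83, 91, 126, 135, 205, 207, 315, 365, 415 → MAD = 135

135 ms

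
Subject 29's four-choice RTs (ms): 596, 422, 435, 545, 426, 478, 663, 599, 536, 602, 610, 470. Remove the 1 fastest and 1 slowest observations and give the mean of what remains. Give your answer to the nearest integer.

530 ms

Sorted: 422, 426, 435, 470, 478, 536, 545, 596, 599, 602, 610, 663
Drop lowest 1 (422) and highest 1 (663)
Remaining (n=10): Σ = 5297, mean = 5297/10 = 529.700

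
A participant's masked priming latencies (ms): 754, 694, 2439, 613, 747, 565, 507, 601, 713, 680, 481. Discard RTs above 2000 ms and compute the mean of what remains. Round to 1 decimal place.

635.5 ms

Excluded: 2439
Retained (n=10): Σ = 6355
Mean = 6355/10 = 635.5000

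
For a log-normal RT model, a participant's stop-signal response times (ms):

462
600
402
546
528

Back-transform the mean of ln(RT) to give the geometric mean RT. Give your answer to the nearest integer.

503 ms

ln(RT): 6.1356, 6.3969, 5.9965, 6.3026, 6.2691
Mean ln(RT) = 31.1007/5 = 6.22013
Geometric mean = exp(6.22013) = 502.77 ms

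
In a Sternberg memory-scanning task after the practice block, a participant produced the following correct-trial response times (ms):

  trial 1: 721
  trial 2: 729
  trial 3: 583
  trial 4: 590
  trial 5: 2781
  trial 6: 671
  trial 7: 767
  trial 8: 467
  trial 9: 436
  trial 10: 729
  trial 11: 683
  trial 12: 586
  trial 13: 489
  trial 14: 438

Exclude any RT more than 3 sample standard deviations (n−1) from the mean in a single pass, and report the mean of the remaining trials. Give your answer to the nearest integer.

n = 14, ΣRT = 10670, M = 762.143
Σ(x−M)² = 4560173.71; s = √(4560173.71/13) = 592.269
Cutoffs: 762.143 ± 3·592.269 → [-1014.7, 2538.9]
Outside: 2781 → excluded.
Retained (n=13): Σ = 7889, mean = 7889/13 = 606.846

607 ms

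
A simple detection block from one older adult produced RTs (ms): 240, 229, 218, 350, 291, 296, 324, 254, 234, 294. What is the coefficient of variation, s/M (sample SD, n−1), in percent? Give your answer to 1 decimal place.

16.3%

n = 10, Σ = 2730, M = 273.0000
Σ(x−M)² = 17756.000; s = √(17756.000/9) = 44.4172
CV = 44.4172 / 273.0000 = 0.16270 = 16.270%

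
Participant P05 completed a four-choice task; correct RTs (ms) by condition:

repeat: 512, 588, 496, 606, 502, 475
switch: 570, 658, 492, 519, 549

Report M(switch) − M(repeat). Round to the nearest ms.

M(repeat) = 3179/6 = 529.833
M(switch) = 2788/5 = 557.600
Difference = 557.600 − 529.833 = 27.767 ms

28 ms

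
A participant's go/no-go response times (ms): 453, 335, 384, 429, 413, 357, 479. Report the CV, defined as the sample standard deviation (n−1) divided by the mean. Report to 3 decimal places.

n = 7, Σ = 2850, M = 407.1429
Σ(x−M)² = 16032.857; s = √(16032.857/6) = 51.6928
CV = 51.6928 / 407.1429 = 0.12696

0.127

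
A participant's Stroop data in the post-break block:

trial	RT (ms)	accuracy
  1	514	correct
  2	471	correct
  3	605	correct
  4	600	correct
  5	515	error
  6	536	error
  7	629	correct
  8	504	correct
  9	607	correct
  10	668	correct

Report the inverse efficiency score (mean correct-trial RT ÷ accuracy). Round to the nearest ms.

718 ms

Correct trials (n=8): 514, 471, 605, 600, 629, 504, 607, 668
Mean correct RT = 4598/8 = 574.7500 ms
Proportion correct = 8/10
IES = 574.7500 / (8/10) = 718.438 ms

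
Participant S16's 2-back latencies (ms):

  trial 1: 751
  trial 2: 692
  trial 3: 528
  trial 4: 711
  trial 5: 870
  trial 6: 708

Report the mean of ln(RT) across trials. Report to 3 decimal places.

ln(RT): 6.6214, 6.5396, 6.2691, 6.5667, 6.7685, 6.5624
Σ ln(RT) = 39.3277
Mean = 39.3277/6 = 6.55462

6.555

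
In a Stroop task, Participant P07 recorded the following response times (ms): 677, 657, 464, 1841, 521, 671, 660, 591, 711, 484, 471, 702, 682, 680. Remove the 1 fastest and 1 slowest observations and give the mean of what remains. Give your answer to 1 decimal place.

625.6 ms

Sorted: 464, 471, 484, 521, 591, 657, 660, 671, 677, 680, 682, 702, 711, 1841
Drop lowest 1 (464) and highest 1 (1841)
Remaining (n=12): Σ = 7507, mean = 7507/12 = 625.583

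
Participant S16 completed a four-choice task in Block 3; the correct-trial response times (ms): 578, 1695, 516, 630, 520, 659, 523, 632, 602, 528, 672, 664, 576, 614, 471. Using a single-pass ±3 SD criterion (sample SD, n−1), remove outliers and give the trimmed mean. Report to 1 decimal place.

n = 15, ΣRT = 9880, M = 658.667
Σ(x−M)² = 1204553.33; s = √(1204553.33/14) = 293.325
Cutoffs: 658.667 ± 3·293.325 → [-221.3, 1538.6]
Outside: 1695 → excluded.
Retained (n=14): Σ = 8185, mean = 8185/14 = 584.643

584.6 ms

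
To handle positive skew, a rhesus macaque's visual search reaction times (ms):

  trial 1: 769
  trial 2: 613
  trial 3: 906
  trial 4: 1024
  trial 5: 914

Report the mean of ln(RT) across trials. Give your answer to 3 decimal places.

ln(RT): 6.6451, 6.4184, 6.8090, 6.9315, 6.8178
Σ ln(RT) = 33.6218
Mean = 33.6218/5 = 6.72436

6.724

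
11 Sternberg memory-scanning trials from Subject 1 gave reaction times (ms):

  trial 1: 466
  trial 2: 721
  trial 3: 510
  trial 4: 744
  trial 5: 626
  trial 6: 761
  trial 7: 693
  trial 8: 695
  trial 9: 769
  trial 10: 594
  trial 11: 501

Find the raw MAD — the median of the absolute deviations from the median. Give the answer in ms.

Sorted: 466, 501, 510, 594, 626, 693, 695, 721, 744, 761, 769 → median = 693
|x − 693|: 227, 28, 183, 51, 67, 68, 0, 2, 76, 99, 192
Sorted deviations: 0, 2, 28, 51, 67, 68, 76, 99, 183, 192, 227 → MAD = 68

68 ms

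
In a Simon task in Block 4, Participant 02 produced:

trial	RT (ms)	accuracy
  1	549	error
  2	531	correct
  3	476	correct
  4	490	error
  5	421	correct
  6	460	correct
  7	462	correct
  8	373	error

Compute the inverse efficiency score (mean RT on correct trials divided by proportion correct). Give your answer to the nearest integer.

752 ms

Correct trials (n=5): 531, 476, 421, 460, 462
Mean correct RT = 2350/5 = 470.0000 ms
Proportion correct = 5/8
IES = 470.0000 / (5/8) = 752.000 ms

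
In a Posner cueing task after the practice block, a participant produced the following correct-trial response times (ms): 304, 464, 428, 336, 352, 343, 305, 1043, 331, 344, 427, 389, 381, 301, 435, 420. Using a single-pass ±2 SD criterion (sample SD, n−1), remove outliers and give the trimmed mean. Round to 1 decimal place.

n = 16, ΣRT = 6603, M = 412.688
Σ(x−M)² = 464177.44; s = √(464177.44/15) = 175.912
Cutoffs: 412.688 ± 2·175.912 → [60.9, 764.5]
Outside: 1043 → excluded.
Retained (n=15): Σ = 5560, mean = 5560/15 = 370.667

370.7 ms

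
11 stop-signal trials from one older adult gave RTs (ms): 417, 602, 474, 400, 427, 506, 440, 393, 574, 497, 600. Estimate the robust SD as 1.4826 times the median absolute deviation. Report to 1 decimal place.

84.5 ms

Sorted: 393, 400, 417, 427, 440, 474, 497, 506, 574, 600, 602 → median = 474
|x − 474| sorted: 0, 23, 32, 34, 47, 57, 74, 81, 100, 126, 128 → MAD = 57
Robust SD ≈ 1.4826 × 57 = 84.508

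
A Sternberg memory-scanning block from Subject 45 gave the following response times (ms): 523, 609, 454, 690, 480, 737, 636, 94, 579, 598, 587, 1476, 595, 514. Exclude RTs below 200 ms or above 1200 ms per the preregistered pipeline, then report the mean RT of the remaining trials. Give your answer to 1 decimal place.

Excluded: 94, 1476
Retained (n=12): Σ = 7002
Mean = 7002/12 = 583.5000

583.5 ms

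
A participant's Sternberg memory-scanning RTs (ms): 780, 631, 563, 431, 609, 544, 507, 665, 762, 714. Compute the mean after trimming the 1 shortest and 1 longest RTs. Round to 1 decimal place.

624.4 ms

Sorted: 431, 507, 544, 563, 609, 631, 665, 714, 762, 780
Drop lowest 1 (431) and highest 1 (780)
Remaining (n=8): Σ = 4995, mean = 4995/8 = 624.375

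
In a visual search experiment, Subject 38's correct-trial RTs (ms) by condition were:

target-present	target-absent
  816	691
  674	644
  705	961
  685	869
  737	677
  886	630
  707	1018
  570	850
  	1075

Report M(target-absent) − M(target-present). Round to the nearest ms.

101 ms

M(target-present) = 5780/8 = 722.500
M(target-absent) = 7415/9 = 823.889
Difference = 823.889 − 722.500 = 101.389 ms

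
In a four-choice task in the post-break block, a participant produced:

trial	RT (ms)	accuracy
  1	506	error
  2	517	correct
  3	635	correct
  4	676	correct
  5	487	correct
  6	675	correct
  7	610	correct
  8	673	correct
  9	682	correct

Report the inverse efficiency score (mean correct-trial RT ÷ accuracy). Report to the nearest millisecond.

697 ms

Correct trials (n=8): 517, 635, 676, 487, 675, 610, 673, 682
Mean correct RT = 4955/8 = 619.3750 ms
Proportion correct = 8/9
IES = 619.3750 / (8/9) = 696.797 ms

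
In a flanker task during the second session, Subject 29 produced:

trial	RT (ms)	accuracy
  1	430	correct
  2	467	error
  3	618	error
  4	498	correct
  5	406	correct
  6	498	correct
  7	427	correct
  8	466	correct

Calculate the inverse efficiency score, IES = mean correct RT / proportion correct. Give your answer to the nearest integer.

606 ms

Correct trials (n=6): 430, 498, 406, 498, 427, 466
Mean correct RT = 2725/6 = 454.1667 ms
Proportion correct = 6/8
IES = 454.1667 / (6/8) = 605.556 ms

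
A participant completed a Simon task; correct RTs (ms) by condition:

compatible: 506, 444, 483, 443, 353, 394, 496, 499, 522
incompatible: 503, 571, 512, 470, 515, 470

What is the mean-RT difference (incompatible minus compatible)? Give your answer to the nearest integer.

47 ms

M(compatible) = 4140/9 = 460.000
M(incompatible) = 3041/6 = 506.833
Difference = 506.833 − 460.000 = 46.833 ms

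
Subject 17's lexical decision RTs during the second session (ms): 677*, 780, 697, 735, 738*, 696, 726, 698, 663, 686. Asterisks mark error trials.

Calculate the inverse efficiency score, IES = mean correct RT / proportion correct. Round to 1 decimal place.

Correct trials (n=8): 780, 697, 735, 696, 726, 698, 663, 686
Mean correct RT = 5681/8 = 710.1250 ms
Proportion correct = 8/10
IES = 710.1250 / (8/10) = 887.656 ms

887.7 ms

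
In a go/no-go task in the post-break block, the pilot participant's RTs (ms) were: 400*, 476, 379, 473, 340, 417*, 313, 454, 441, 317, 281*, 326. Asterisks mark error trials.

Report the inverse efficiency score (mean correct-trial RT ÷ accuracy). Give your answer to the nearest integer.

Correct trials (n=9): 476, 379, 473, 340, 313, 454, 441, 317, 326
Mean correct RT = 3519/9 = 391.0000 ms
Proportion correct = 9/12
IES = 391.0000 / (9/12) = 521.333 ms

521 ms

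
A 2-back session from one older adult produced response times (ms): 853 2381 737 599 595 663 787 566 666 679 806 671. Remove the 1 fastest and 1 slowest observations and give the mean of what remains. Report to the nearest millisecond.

706 ms

Sorted: 566, 595, 599, 663, 666, 671, 679, 737, 787, 806, 853, 2381
Drop lowest 1 (566) and highest 1 (2381)
Remaining (n=10): Σ = 7056, mean = 7056/10 = 705.600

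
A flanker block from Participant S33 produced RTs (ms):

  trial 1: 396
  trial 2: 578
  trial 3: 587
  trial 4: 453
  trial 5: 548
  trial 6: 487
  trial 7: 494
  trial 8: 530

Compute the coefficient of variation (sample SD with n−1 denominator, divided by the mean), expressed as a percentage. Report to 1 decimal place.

12.7%

n = 8, Σ = 4073, M = 509.1250
Σ(x−M)² = 29420.875; s = √(29420.875/7) = 64.8304
CV = 64.8304 / 509.1250 = 0.12734 = 12.734%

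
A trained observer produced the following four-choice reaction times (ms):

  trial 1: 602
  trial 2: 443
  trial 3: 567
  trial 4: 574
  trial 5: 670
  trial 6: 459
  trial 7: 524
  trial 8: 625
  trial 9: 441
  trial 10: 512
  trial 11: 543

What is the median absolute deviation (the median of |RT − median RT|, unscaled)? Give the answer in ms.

59 ms

Sorted: 441, 443, 459, 512, 524, 543, 567, 574, 602, 625, 670 → median = 543
|x − 543|: 59, 100, 24, 31, 127, 84, 19, 82, 102, 31, 0
Sorted deviations: 0, 19, 24, 31, 31, 59, 82, 84, 100, 102, 127 → MAD = 59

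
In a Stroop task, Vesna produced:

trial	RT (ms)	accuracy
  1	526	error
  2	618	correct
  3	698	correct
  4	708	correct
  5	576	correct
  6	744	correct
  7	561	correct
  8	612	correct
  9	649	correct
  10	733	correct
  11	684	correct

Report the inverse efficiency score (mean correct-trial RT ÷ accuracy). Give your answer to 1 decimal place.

724.1 ms

Correct trials (n=10): 618, 698, 708, 576, 744, 561, 612, 649, 733, 684
Mean correct RT = 6583/10 = 658.3000 ms
Proportion correct = 10/11
IES = 658.3000 / (10/11) = 724.130 ms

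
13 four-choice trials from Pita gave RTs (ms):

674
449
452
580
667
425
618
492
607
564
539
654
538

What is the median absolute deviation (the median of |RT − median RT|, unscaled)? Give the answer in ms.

Sorted: 425, 449, 452, 492, 538, 539, 564, 580, 607, 618, 654, 667, 674 → median = 564
|x − 564|: 110, 115, 112, 16, 103, 139, 54, 72, 43, 0, 25, 90, 26
Sorted deviations: 0, 16, 25, 26, 43, 54, 72, 90, 103, 110, 112, 115, 139 → MAD = 72

72 ms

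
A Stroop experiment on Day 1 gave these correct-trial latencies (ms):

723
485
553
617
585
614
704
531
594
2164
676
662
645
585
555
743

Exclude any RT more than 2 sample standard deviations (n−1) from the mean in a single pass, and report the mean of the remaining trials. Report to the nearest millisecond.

n = 16, ΣRT = 11436, M = 714.750
Σ(x−M)² = 2316645.00; s = √(2316645.00/15) = 392.992
Cutoffs: 714.750 ± 2·392.992 → [-71.2, 1500.7]
Outside: 2164 → excluded.
Retained (n=15): Σ = 9272, mean = 9272/15 = 618.133

618 ms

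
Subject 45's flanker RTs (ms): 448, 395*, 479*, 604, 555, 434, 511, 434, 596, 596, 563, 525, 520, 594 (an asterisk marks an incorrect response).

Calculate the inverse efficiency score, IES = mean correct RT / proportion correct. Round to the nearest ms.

Correct trials (n=12): 448, 604, 555, 434, 511, 434, 596, 596, 563, 525, 520, 594
Mean correct RT = 6380/12 = 531.6667 ms
Proportion correct = 12/14
IES = 531.6667 / (12/14) = 620.278 ms

620 ms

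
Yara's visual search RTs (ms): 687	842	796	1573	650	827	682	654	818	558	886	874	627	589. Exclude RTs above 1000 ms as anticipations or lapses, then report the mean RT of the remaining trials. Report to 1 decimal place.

Excluded: 1573
Retained (n=13): Σ = 9490
Mean = 9490/13 = 730.0000

730.0 ms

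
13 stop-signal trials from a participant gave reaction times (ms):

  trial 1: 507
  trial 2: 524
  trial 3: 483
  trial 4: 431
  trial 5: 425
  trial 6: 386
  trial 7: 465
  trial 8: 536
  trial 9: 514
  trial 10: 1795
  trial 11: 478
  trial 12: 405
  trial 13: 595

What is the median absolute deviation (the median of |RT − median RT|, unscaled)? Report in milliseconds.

Sorted: 386, 405, 425, 431, 465, 478, 483, 507, 514, 524, 536, 595, 1795 → median = 483
|x − 483|: 24, 41, 0, 52, 58, 97, 18, 53, 31, 1312, 5, 78, 112
Sorted deviations: 0, 5, 18, 24, 31, 41, 52, 53, 58, 78, 97, 112, 1312 → MAD = 52

52 ms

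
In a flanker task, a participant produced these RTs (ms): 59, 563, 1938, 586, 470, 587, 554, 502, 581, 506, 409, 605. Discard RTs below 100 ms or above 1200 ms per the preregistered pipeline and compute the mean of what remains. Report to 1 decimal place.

Excluded: 59, 1938
Retained (n=10): Σ = 5363
Mean = 5363/10 = 536.3000

536.3 ms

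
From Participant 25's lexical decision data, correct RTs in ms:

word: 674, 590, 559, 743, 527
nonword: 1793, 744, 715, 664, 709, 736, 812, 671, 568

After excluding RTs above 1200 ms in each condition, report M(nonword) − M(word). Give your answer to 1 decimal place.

nonword: exclude 1793
M(word) = 3093/5 = 618.600
M(nonword) = 5619/8 = 702.375
Difference = 702.375 − 618.600 = 83.775 ms

83.8 ms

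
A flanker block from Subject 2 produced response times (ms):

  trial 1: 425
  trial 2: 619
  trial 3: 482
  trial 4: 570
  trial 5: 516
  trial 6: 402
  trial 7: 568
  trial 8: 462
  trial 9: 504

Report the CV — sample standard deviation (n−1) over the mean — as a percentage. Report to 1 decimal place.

14.1%

n = 9, Σ = 4548, M = 505.3333
Σ(x−M)² = 40698.000; s = √(40698.000/8) = 71.3250
CV = 71.3250 / 505.3333 = 0.14114 = 14.114%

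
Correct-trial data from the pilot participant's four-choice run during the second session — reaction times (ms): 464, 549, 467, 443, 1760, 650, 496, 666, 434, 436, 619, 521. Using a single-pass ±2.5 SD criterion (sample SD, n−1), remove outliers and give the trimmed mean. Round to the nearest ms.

n = 12, ΣRT = 7505, M = 625.417
Σ(x−M)² = 1480008.92; s = √(1480008.92/11) = 366.805
Cutoffs: 625.417 ± 2.5·366.805 → [-291.6, 1542.4]
Outside: 1760 → excluded.
Retained (n=11): Σ = 5745, mean = 5745/11 = 522.273

522 ms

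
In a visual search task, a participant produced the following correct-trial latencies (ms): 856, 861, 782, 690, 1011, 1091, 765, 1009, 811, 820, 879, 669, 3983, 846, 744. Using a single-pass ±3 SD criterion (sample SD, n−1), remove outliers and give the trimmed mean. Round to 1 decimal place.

n = 15, ΣRT = 15817, M = 1054.467
Σ(x−M)² = 9382753.73; s = √(9382753.73/14) = 818.655
Cutoffs: 1054.467 ± 3·818.655 → [-1401.5, 3510.4]
Outside: 3983 → excluded.
Retained (n=14): Σ = 11834, mean = 11834/14 = 845.286

845.3 ms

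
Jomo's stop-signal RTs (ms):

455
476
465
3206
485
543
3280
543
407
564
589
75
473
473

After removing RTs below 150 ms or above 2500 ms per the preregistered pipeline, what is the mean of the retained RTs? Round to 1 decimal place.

497.5 ms

Excluded: 75, 3206, 3280
Retained (n=11): Σ = 5473
Mean = 5473/11 = 497.5455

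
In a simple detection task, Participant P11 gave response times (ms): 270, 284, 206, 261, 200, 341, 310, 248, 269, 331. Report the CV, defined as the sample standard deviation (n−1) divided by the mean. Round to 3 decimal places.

n = 10, Σ = 2720, M = 272.0000
Σ(x−M)² = 20080.000; s = √(20080.000/9) = 47.2346
CV = 47.2346 / 272.0000 = 0.17366

0.174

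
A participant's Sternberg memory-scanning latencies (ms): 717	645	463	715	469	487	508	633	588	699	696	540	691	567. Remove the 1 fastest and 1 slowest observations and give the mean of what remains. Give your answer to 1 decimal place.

603.2 ms

Sorted: 463, 469, 487, 508, 540, 567, 588, 633, 645, 691, 696, 699, 715, 717
Drop lowest 1 (463) and highest 1 (717)
Remaining (n=12): Σ = 7238, mean = 7238/12 = 603.167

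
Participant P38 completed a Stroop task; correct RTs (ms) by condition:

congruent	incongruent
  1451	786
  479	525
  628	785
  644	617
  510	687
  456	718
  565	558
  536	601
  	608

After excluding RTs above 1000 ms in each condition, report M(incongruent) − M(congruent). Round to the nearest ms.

congruent: exclude 1451
M(congruent) = 3818/7 = 545.429
M(incongruent) = 5885/9 = 653.889
Difference = 653.889 − 545.429 = 108.460 ms

108 ms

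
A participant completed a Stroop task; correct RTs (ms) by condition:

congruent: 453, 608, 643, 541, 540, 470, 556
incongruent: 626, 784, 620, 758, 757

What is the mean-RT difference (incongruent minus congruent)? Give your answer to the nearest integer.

M(congruent) = 3811/7 = 544.429
M(incongruent) = 3545/5 = 709.000
Difference = 709.000 − 544.429 = 164.571 ms

165 ms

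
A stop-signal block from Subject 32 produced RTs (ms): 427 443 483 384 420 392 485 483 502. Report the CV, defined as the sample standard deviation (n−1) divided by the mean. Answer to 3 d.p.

0.098

n = 9, Σ = 4019, M = 446.5556
Σ(x−M)² = 15198.222; s = √(15198.222/8) = 43.5864
CV = 43.5864 / 446.5556 = 0.09761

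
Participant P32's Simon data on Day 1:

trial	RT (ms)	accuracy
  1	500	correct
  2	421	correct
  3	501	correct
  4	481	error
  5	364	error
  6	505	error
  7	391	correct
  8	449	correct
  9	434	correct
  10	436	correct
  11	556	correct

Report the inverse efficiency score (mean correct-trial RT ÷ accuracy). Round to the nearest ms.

Correct trials (n=8): 500, 421, 501, 391, 449, 434, 436, 556
Mean correct RT = 3688/8 = 461.0000 ms
Proportion correct = 8/11
IES = 461.0000 / (8/11) = 633.875 ms

634 ms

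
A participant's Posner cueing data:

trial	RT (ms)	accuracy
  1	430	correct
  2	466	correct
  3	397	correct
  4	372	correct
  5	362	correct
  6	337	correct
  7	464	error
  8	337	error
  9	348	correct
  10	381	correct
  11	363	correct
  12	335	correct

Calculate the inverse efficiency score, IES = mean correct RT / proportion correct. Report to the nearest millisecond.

Correct trials (n=10): 430, 466, 397, 372, 362, 337, 348, 381, 363, 335
Mean correct RT = 3791/10 = 379.1000 ms
Proportion correct = 10/12
IES = 379.1000 / (10/12) = 454.920 ms

455 ms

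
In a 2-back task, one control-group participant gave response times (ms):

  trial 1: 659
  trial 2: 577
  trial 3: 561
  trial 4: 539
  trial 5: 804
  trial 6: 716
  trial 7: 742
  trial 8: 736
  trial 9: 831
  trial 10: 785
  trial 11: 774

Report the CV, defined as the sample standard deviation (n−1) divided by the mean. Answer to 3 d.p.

0.147

n = 11, Σ = 7724, M = 702.1818
Σ(x−M)² = 105993.636; s = √(105993.636/10) = 102.9532
CV = 102.9532 / 702.1818 = 0.14662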